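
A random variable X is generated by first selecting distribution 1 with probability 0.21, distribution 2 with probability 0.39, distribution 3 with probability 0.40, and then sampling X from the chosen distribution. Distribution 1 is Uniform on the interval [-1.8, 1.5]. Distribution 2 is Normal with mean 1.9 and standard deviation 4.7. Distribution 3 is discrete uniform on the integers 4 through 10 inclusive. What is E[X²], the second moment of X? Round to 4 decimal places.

31.4183

For each component E[X²] = Var + (mean)², giving 1: 0.93; 2: 25.7; 3: 53.
Overall E[X²] = 0.21·0.93 + 0.39·25.7 + 0.4·53 = 31.4183.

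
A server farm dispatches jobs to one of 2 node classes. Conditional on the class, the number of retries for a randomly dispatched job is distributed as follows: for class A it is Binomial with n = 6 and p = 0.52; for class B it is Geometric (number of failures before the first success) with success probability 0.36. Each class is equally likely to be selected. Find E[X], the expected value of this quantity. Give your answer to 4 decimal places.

2.4489

Component means — A: 3.12; B: 1.77778.
E[X] = 0.5·3.12 + 0.5·1.77778 = 2.44889.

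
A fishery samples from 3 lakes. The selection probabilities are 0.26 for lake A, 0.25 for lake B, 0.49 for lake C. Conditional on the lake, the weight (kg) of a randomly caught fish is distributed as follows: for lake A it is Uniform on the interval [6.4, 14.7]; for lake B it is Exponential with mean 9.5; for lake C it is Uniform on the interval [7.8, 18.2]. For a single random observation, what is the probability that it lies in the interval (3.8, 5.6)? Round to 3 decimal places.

0.029

Conditional on each lake, P(3.8 < X < 5.6): A: 0; B: 0.115701; C: 0.
By total probability, P(3.8 < X < 5.6) = 0.26·0 + 0.25·0.115701 + 0.49·0 = 0.0289252.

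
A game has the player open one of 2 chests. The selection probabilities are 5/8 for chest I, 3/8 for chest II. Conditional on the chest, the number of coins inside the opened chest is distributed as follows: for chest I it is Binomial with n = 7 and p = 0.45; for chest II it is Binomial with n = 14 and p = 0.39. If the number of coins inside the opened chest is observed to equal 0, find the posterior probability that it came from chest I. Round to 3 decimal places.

0.963

Likelihoods P(X=0 | ·): I: 0.0152244; II: 0.000987683.
Posterior ∝ prior × likelihood. Numerator for I: 0.625·0.0152244 = 0.00951522.
Normalizing constant: 0.625·0.0152244 + 0.375·0.000987683 = 0.0098856.
P(I | observation) = 0.00951522 / 0.0098856 = 0.962533.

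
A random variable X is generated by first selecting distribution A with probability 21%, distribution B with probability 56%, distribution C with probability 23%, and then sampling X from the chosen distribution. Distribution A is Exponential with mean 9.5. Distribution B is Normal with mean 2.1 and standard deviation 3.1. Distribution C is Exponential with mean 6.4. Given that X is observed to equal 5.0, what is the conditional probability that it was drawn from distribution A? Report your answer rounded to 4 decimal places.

0.1717

Likelihoods f(5.0 | ·): A: 0.0621871; B: 0.0830838; C: 0.0715365.
Posterior ∝ prior × likelihood. Numerator for A: 0.21·0.0621871 = 0.0130593.
Normalizing constant: 0.21·0.0621871 + 0.56·0.0830838 + 0.23·0.0715365 = 0.0760396.
P(A | observation) = 0.0130593 / 0.0760396 = 0.171743.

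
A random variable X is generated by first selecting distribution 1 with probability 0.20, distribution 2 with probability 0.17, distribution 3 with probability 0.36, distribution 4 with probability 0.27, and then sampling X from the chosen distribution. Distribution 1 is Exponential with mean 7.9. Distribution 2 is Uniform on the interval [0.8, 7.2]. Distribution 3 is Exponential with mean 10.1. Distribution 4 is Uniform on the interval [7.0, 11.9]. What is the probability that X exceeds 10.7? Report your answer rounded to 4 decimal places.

Conditional on each component, P(X > 10.7): 1: 0.258094; 2: 0; 3: 0.346662; 4: 0.244898.
By total probability, P(X > 10.7) = 0.2·0.258094 + 0.17·0 + 0.36·0.346662 + 0.27·0.244898 = 0.24254.

0.2425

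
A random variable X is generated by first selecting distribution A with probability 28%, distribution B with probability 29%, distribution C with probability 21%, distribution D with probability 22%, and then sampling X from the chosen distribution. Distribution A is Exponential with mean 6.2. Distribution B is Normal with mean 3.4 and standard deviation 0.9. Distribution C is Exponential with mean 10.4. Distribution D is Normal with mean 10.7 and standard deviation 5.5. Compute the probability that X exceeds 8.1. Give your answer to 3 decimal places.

Conditional on each component, P(X > 8.1): A: 0.270779; B: 8.83943e-08; C: 0.458935; D: 0.681796.
By total probability, P(X > 8.1) = 0.28·0.270779 + 0.29·8.83943e-08 + 0.21·0.458935 + 0.22·0.681796 = 0.32219.

0.322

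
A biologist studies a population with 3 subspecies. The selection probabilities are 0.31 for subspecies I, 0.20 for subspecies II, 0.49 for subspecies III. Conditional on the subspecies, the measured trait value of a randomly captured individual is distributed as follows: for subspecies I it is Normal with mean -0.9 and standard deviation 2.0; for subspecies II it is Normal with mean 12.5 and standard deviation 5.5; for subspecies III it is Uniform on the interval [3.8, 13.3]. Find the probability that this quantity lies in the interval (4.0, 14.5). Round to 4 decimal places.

Conditional on each subspecies, P(4.0 < X < 14.5): I: 0.00714281; II: 0.580817; III: 0.978947.
By total probability, P(4.0 < X < 14.5) = 0.31·0.00714281 + 0.2·0.580817 + 0.49·0.978947 = 0.598062.

0.5981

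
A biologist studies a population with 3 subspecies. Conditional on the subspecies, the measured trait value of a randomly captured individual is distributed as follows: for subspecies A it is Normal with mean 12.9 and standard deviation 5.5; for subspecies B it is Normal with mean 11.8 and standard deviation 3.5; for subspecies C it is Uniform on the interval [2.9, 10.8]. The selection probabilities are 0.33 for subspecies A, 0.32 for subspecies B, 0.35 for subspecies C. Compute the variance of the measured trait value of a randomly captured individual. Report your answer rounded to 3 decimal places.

22.822

Per component, A: μ=12.9, E[X²]=196.66; B: μ=11.8, E[X²]=151.49; C: μ=6.85, E[X²]=52.1233.
E[X] = 0.33·12.9 + 0.32·11.8 + 0.35·6.85 = 10.4305.
E[X²] = 0.33·196.66 + 0.32·151.49 + 0.35·52.1233 = 131.618.
Var(X) = E[X²] − (E[X])² = 131.618 − 108.795 = 22.8224.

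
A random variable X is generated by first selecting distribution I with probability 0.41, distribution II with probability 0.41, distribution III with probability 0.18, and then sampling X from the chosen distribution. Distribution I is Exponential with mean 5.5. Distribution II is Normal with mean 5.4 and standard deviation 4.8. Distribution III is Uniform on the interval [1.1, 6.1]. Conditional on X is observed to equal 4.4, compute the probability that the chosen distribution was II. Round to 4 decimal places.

0.3242

Likelihoods f(4.4 | ·): I: 0.0816962; II: 0.0813287; III: 0.2.
Posterior ∝ prior × likelihood. Numerator for II: 0.41·0.0813287 = 0.0333448.
Normalizing constant: 0.41·0.0816962 + 0.41·0.0813287 + 0.18·0.2 = 0.10284.
P(II | observation) = 0.0333448 / 0.10284 = 0.324239.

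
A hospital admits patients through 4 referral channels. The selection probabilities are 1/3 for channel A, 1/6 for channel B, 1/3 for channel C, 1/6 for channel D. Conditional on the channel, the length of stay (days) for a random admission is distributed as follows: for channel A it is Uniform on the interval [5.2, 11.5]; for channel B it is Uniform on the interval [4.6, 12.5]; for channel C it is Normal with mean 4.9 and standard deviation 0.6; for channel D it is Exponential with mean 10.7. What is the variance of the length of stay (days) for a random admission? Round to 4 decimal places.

Per component, A: μ=8.35, E[X²]=73.03; B: μ=8.55, E[X²]=78.3033; C: μ=4.9, E[X²]=24.37; D: μ=10.7, E[X²]=228.98.
E[X] = 0.333333·8.35 + 0.166667·8.55 + 0.333333·4.9 + 0.166667·10.7 = 7.625.
E[X²] = 0.333333·73.03 + 0.166667·78.3033 + 0.333333·24.37 + 0.166667·228.98 = 83.6806.
Var(X) = E[X²] − (E[X])² = 83.6806 − 58.1406 = 25.5399.

25.5399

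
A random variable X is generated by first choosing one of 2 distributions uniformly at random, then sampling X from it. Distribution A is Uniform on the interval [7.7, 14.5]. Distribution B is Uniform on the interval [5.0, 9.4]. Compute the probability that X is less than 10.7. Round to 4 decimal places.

0.7206

Conditional on each component, P(X < 10.7): A: 0.441176; B: 1.
By total probability, P(X < 10.7) = 0.5·0.441176 + 0.5·1 = 0.720588.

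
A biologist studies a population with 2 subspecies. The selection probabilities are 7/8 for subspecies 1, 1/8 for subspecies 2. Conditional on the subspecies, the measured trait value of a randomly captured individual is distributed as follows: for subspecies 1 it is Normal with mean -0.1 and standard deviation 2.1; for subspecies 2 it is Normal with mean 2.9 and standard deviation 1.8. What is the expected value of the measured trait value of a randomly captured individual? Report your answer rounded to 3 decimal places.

Component means — 1: -0.1; 2: 2.9.
E[X] = 0.875·-0.1 + 0.125·2.9 = 0.275.

0.275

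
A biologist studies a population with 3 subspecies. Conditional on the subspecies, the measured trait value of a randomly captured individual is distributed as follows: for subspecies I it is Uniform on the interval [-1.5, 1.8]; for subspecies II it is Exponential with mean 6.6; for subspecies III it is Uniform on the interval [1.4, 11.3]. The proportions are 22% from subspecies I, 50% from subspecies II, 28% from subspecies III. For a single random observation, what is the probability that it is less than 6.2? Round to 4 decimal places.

Conditional on each subspecies, P(X < 6.2): I: 1; II: 0.609135; III: 0.484848.
By total probability, P(X < 6.2) = 0.22·1 + 0.5·0.609135 + 0.28·0.484848 = 0.660325.

0.6603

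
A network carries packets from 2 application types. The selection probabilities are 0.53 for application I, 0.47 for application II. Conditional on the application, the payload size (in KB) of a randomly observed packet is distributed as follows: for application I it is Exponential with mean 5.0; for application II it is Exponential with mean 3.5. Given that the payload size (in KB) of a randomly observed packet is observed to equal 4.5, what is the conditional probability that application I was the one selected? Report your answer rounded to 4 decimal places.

0.5372

Likelihoods f(4.5 | ·): I: 0.0813139; II: 0.0789866.
Posterior ∝ prior × likelihood. Numerator for I: 0.53·0.0813139 = 0.0430964.
Normalizing constant: 0.53·0.0813139 + 0.47·0.0789866 = 0.0802201.
P(I | observation) = 0.0430964 / 0.0802201 = 0.537227.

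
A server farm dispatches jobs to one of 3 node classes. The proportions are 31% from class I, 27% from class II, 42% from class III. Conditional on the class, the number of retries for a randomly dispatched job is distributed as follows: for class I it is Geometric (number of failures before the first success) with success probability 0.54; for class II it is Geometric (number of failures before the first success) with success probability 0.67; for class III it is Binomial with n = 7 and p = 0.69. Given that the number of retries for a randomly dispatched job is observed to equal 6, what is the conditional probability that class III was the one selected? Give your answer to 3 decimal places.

0.982

Likelihoods P(X=6 | ·): I: 0.00511612; II: 0.000865284; III: 0.234182.
Posterior ∝ prior × likelihood. Numerator for III: 0.42·0.234182 = 0.0983566.
Normalizing constant: 0.31·0.00511612 + 0.27·0.000865284 + 0.42·0.234182 = 0.100176.
P(III | observation) = 0.0983566 / 0.100176 = 0.981836.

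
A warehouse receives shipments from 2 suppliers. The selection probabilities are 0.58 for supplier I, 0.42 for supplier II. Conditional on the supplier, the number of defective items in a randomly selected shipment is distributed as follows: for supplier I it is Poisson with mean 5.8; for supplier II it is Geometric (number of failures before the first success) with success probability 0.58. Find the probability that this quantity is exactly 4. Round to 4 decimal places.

Conditional on each supplier, P(X = 4): I: 0.142755; II: 0.0180478.
By total probability, P(X = 4) = 0.58·0.142755 + 0.42·0.0180478 = 0.0903783.

0.0904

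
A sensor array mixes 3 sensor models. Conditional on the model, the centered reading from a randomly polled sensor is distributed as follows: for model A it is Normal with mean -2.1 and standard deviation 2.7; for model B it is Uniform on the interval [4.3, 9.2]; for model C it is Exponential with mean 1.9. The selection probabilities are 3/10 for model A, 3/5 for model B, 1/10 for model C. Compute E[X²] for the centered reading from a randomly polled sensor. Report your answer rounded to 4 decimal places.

For each component E[X²] = Var + (mean)², giving A: 11.7; B: 47.5633; C: 7.22.
Overall E[X²] = 0.3·11.7 + 0.6·47.5633 + 0.1·7.22 = 32.77.

32.7700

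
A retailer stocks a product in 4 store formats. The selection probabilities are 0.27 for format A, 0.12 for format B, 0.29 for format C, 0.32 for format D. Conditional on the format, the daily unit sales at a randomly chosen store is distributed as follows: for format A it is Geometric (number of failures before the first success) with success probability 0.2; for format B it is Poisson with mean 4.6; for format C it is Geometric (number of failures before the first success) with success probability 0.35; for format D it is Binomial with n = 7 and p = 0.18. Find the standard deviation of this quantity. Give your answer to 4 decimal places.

3.0927

Per component, A: μ=4, E[X²]=36; B: μ=4.6, E[X²]=25.76; C: μ=1.85714, E[X²]=8.7551; D: μ=1.26, E[X²]=2.6208.
E[X] = 0.27·4 + 0.12·4.6 + 0.29·1.85714 + 0.32·1.26 = 2.57377.
E[X²] = 0.27·36 + 0.12·25.76 + 0.29·8.7551 + 0.32·2.6208 = 16.1888.
Var(X) = E[X²] − (E[X])² = 16.1888 − 6.6243 = 9.56454.
SD(X) = √9.56454 = 3.09266.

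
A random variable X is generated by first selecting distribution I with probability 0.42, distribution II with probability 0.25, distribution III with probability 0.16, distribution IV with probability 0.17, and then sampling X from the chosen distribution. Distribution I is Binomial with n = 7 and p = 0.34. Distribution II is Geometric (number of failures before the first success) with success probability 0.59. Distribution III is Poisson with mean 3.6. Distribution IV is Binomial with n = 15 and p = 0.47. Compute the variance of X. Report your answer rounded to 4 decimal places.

6.4985

Per component, I: μ=2.38, E[X²]=7.2352; II: μ=0.694915, E[X²]=1.66073; III: μ=3.6, E[X²]=16.56; IV: μ=7.05, E[X²]=53.439.
E[X] = 0.42·2.38 + 0.25·0.694915 + 0.16·3.6 + 0.17·7.05 = 2.94783.
E[X²] = 0.42·7.2352 + 0.25·1.66073 + 0.16·16.56 + 0.17·53.439 = 15.1882.
Var(X) = E[X²] − (E[X])² = 15.1882 − 8.68969 = 6.4985.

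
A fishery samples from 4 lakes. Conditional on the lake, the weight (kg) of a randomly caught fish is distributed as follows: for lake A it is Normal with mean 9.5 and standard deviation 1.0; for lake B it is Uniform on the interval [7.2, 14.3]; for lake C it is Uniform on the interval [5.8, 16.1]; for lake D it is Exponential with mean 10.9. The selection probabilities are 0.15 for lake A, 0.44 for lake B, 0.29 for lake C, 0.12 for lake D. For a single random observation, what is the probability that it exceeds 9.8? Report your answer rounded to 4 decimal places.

0.5624

Conditional on each lake, P(X > 9.8): A: 0.382089; B: 0.633803; C: 0.61165; D: 0.406943.
By total probability, P(X > 9.8) = 0.15·0.382089 + 0.44·0.633803 + 0.29·0.61165 + 0.12·0.406943 = 0.562398.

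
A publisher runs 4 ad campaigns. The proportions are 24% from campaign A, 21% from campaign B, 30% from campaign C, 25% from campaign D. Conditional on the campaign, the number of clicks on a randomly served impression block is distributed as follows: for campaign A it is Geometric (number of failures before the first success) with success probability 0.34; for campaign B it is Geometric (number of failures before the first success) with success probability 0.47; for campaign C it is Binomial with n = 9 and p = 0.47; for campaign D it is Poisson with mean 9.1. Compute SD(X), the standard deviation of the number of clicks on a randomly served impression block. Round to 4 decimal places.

3.7455

Per component, A: μ=1.94118, E[X²]=9.47751; B: μ=1.12766, E[X²]=3.67089; C: μ=4.23, E[X²]=20.1348; D: μ=9.1, E[X²]=91.91.
E[X] = 0.24·1.94118 + 0.21·1.12766 + 0.3·4.23 + 0.25·9.1 = 4.24669.
E[X²] = 0.24·9.47751 + 0.21·3.67089 + 0.3·20.1348 + 0.25·91.91 = 32.0634.
Var(X) = E[X²] − (E[X])² = 32.0634 − 18.0344 = 14.029.
SD(X) = √14.029 = 3.74554.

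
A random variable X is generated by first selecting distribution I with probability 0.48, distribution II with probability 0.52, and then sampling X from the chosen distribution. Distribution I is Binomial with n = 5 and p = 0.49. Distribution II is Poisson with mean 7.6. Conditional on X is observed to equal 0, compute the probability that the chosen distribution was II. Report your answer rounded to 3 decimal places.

Likelihoods P(X=0 | ·): I: 0.0345025; II: 0.000500451.
Posterior ∝ prior × likelihood. Numerator for II: 0.52·0.000500451 = 0.000260235.
Normalizing constant: 0.48·0.0345025 + 0.52·0.000500451 = 0.0168214.
P(II | observation) = 0.000260235 / 0.0168214 = 0.0154704.

0.015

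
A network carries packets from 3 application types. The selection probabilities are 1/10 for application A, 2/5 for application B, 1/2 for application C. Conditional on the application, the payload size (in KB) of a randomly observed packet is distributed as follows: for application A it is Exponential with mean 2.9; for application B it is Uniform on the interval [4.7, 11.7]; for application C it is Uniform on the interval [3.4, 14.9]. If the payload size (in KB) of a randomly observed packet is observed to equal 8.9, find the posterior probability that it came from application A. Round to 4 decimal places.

0.0157

Likelihoods f(8.9 | ·): A: 0.0160239; B: 0.142857; C: 0.0869565.
Posterior ∝ prior × likelihood. Numerator for A: 0.1·0.0160239 = 0.00160239.
Normalizing constant: 0.1·0.0160239 + 0.4·0.142857 + 0.5·0.0869565 = 0.102224.
P(A | observation) = 0.00160239 / 0.102224 = 0.0156753.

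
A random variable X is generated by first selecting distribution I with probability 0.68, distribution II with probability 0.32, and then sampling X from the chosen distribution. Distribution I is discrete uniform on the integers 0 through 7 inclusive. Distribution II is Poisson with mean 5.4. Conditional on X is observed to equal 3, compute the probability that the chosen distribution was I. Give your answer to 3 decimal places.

Likelihoods P(X=3 | ·): I: 0.125; II: 0.118533.
Posterior ∝ prior × likelihood. Numerator for I: 0.68·0.125 = 0.085.
Normalizing constant: 0.68·0.125 + 0.32·0.118533 = 0.122931.
P(I | observation) = 0.085 / 0.122931 = 0.691447.

0.691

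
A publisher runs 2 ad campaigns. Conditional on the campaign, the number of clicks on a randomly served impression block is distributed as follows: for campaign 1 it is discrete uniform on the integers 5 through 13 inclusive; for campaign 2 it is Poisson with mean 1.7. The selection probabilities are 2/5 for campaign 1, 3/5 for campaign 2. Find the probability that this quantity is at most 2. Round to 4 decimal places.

0.4543

Conditional on each campaign, P(X ≤ 2): 1: 0; 2: 0.757223.
By total probability, P(X ≤ 2) = 0.4·0 + 0.6·0.757223 = 0.454334.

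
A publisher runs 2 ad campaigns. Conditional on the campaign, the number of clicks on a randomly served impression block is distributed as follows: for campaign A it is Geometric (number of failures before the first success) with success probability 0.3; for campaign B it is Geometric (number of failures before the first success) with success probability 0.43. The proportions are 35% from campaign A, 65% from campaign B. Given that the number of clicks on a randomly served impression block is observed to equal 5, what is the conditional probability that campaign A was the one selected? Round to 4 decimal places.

0.5120

Likelihoods P(X=5 | ·): A: 0.050421; B: 0.0258728.
Posterior ∝ prior × likelihood. Numerator for A: 0.35·0.050421 = 0.0176473.
Normalizing constant: 0.35·0.050421 + 0.65·0.0258728 = 0.0344646.
P(A | observation) = 0.0176473 / 0.0344646 = 0.512042.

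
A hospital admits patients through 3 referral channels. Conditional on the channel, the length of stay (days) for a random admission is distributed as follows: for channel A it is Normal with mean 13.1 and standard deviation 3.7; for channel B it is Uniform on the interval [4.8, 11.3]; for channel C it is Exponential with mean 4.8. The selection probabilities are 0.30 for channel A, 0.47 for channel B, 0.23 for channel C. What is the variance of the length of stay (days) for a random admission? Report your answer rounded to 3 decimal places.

20.552

Per component, A: μ=13.1, E[X²]=185.3; B: μ=8.05, E[X²]=68.3233; C: μ=4.8, E[X²]=46.08.
E[X] = 0.3·13.1 + 0.47·8.05 + 0.23·4.8 = 8.8175.
E[X²] = 0.3·185.3 + 0.47·68.3233 + 0.23·46.08 = 98.3004.
Var(X) = E[X²] − (E[X])² = 98.3004 − 77.7483 = 20.5521.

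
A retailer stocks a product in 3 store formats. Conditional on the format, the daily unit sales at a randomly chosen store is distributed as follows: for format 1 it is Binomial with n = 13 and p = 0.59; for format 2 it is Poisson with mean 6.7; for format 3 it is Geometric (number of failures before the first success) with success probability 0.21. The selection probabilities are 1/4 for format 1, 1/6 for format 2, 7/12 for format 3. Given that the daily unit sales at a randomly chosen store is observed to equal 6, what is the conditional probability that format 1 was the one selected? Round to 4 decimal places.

Likelihoods P(X=6 | ·): 1: 0.140967; 2: 0.154648; 3: 0.0510484.
Posterior ∝ prior × likelihood. Numerator for 1: 0.25·0.140967 = 0.0352417.
Normalizing constant: 0.25·0.140967 + 0.166667·0.154648 + 0.583333·0.0510484 = 0.0907945.
P(1 | observation) = 0.0352417 / 0.0907945 = 0.388148.

0.3881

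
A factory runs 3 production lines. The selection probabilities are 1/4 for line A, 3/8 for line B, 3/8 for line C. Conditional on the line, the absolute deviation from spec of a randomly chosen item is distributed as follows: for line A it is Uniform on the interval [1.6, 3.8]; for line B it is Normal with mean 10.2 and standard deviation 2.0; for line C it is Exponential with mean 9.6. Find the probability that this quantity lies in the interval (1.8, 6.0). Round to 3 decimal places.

Conditional on each line, P(1.8 < X < 6.0): A: 0.909091; B: 0.0178511; C: 0.293768.
By total probability, P(1.8 < X < 6.0) = 0.25·0.909091 + 0.375·0.0178511 + 0.375·0.293768 = 0.34413.

0.344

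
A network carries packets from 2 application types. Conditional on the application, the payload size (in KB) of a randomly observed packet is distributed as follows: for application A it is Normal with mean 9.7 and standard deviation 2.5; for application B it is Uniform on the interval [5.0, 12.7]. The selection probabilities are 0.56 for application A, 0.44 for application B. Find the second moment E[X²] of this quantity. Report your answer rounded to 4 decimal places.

For each component E[X²] = Var + (mean)², giving A: 100.34; B: 83.2633.
Overall E[X²] = 0.56·100.34 + 0.44·83.2633 = 92.8263.

92.8263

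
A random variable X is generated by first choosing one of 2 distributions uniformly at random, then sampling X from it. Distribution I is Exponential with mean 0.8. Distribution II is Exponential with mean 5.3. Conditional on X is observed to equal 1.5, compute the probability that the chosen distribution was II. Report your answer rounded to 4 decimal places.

Likelihoods f(1.5 | ·): I: 0.191694; II: 0.142171.
Posterior ∝ prior × likelihood. Numerator for II: 0.5·0.142171 = 0.0710854.
Normalizing constant: 0.5·0.191694 + 0.5·0.142171 = 0.166932.
P(II | observation) = 0.0710854 / 0.166932 = 0.425834.

0.4258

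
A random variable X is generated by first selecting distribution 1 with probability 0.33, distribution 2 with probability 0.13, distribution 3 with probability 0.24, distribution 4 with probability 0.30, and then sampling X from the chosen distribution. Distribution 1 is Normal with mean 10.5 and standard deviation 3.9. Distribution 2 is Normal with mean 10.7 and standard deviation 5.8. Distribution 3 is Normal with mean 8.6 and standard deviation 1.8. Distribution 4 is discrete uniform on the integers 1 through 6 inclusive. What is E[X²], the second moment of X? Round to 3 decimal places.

83.737

For each component E[X²] = Var + (mean)², giving 1: 125.46; 2: 148.13; 3: 77.2; 4: 15.1667.
Overall E[X²] = 0.33·125.46 + 0.13·148.13 + 0.24·77.2 + 0.3·15.1667 = 83.7367.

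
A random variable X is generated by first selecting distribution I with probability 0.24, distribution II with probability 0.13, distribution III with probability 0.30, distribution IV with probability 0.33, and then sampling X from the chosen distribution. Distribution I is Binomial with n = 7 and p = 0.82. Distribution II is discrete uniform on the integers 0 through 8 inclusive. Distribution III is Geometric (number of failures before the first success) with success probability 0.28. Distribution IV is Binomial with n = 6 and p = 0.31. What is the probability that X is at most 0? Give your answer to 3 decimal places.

Conditional on each component, P(X ≤ 0): I: 6.1222e-06; II: 0.111111; III: 0.28; IV: 0.107918.
By total probability, P(X ≤ 0) = 0.24·6.1222e-06 + 0.13·0.111111 + 0.3·0.28 + 0.33·0.107918 = 0.134059.

0.134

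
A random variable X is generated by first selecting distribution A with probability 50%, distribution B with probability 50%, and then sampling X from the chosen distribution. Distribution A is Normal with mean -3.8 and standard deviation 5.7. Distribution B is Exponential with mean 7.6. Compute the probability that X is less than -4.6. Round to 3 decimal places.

0.222

Conditional on each component, P(X < -4.6): A: 0.444191; B: 0.
By total probability, P(X < -4.6) = 0.5·0.444191 + 0.5·0 = 0.222096.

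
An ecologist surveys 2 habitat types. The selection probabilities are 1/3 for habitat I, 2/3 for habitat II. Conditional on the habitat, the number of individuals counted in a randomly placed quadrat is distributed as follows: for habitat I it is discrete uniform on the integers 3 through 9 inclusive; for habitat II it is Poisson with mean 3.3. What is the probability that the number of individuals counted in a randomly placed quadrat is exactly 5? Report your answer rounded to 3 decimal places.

Conditional on each habitat, P(X = 5): I: 0.142857; II: 0.120286.
By total probability, P(X = 5) = 0.333333·0.142857 + 0.666667·0.120286 = 0.12781.

0.128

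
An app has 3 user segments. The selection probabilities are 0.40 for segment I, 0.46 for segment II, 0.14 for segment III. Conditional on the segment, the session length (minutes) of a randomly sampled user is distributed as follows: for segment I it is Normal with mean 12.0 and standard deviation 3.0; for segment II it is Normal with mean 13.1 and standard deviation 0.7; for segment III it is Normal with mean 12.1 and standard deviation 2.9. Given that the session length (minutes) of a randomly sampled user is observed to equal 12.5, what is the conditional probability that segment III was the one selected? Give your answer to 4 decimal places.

0.0754

Likelihoods f(12.5 | ·): I: 0.131147; II: 0.394707; III: 0.136264.
Posterior ∝ prior × likelihood. Numerator for III: 0.14·0.136264 = 0.0190769.
Normalizing constant: 0.4·0.131147 + 0.46·0.394707 + 0.14·0.136264 = 0.253101.
P(III | observation) = 0.0190769 / 0.253101 = 0.0753729.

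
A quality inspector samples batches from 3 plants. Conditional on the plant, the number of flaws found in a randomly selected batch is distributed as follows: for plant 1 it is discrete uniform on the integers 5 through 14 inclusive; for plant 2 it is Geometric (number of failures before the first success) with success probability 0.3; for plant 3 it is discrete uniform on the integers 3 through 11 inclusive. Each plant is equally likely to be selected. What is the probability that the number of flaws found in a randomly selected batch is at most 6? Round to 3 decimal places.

0.521

Conditional on each plant, P(X ≤ 6): 1: 0.2; 2: 0.917646; 3: 0.444444.
By total probability, P(X ≤ 6) = 0.333333·0.2 + 0.333333·0.917646 + 0.333333·0.444444 = 0.520697.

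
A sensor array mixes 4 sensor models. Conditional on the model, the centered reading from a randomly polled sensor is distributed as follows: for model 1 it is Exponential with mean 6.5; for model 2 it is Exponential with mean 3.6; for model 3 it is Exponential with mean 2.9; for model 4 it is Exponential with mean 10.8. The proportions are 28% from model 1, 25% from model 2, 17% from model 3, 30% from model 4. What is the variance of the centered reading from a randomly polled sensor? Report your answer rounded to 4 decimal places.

Per component, 1: μ=6.5, E[X²]=84.5; 2: μ=3.6, E[X²]=25.92; 3: μ=2.9, E[X²]=16.82; 4: μ=10.8, E[X²]=233.28.
E[X] = 0.28·6.5 + 0.25·3.6 + 0.17·2.9 + 0.3·10.8 = 6.453.
E[X²] = 0.28·84.5 + 0.25·25.92 + 0.17·16.82 + 0.3·233.28 = 102.983.
Var(X) = E[X²] − (E[X])² = 102.983 − 41.6412 = 61.3422.

61.3422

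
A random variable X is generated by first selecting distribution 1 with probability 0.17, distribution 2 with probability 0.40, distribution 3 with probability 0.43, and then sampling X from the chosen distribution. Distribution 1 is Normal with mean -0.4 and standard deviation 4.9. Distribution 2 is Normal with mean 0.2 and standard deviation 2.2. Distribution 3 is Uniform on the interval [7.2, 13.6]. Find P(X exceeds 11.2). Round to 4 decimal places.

0.1628

Conditional on each component, P(X > 11.2): 1: 0.00895806; 2: 2.86652e-07; 3: 0.375.
By total probability, P(X > 11.2) = 0.17·0.00895806 + 0.4·2.86652e-07 + 0.43·0.375 = 0.162773.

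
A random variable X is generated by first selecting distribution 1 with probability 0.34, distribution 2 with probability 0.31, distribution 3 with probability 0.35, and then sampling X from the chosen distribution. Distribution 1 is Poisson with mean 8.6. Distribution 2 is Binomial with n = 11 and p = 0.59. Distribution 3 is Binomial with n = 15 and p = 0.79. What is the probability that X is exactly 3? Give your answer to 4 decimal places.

0.0150

Conditional on each component, P(X = 3): 1: 0.0195169; 2: 0.0270589; 3: 1.65015e-06.
By total probability, P(X = 3) = 0.34·0.0195169 + 0.31·0.0270589 + 0.35·1.65015e-06 = 0.0150246.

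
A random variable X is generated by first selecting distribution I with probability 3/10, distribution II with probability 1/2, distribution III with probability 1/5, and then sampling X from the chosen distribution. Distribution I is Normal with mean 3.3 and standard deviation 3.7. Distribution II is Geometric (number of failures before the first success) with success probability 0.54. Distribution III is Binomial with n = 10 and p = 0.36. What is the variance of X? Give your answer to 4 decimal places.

7.0162

Per component, I: μ=3.3, E[X²]=24.58; II: μ=0.851852, E[X²]=2.30316; III: μ=3.6, E[X²]=15.264.
E[X] = 0.3·3.3 + 0.5·0.851852 + 0.2·3.6 = 2.13593.
E[X²] = 0.3·24.58 + 0.5·2.30316 + 0.2·15.264 = 11.5784.
Var(X) = E[X²] − (E[X])² = 11.5784 − 4.56218 = 7.0162.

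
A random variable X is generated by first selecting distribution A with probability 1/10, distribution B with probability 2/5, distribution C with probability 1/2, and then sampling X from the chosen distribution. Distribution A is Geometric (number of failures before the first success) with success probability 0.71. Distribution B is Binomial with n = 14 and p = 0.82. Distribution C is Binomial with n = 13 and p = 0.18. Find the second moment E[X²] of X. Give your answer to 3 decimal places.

57.314

For each component E[X²] = Var + (mean)², giving A: 0.742115; B: 133.857; C: 7.3944.
Overall E[X²] = 0.1·0.742115 + 0.4·133.857 + 0.5·7.3944 = 57.3141.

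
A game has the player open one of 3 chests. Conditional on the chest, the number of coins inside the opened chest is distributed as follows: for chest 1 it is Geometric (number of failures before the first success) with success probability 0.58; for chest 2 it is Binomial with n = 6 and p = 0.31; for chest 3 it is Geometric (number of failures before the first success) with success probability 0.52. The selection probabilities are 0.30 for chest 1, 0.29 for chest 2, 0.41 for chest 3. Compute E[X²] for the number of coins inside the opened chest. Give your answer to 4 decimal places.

For each component E[X²] = Var + (mean)², giving 1: 1.77289; 2: 4.743; 3: 2.62722.
Overall E[X²] = 0.3·1.77289 + 0.29·4.743 + 0.41·2.62722 = 2.9845.

2.9845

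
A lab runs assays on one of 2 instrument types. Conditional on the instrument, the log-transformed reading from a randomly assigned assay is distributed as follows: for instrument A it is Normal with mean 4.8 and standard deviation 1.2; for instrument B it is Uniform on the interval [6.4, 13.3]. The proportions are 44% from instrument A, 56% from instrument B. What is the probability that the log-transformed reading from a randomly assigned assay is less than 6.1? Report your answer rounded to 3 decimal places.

Conditional on each instrument, P(X < 6.1): A: 0.86067; B: 0.
By total probability, P(X < 6.1) = 0.44·0.86067 + 0.56·0 = 0.378695.

0.379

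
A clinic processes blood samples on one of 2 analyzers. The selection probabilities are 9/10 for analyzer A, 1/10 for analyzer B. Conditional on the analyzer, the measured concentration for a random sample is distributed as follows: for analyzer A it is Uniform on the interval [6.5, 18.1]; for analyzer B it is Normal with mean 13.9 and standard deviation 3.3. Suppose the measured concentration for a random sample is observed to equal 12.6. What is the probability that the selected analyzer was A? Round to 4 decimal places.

Likelihoods f(12.6 | ·): A: 0.0862069; B: 0.111866.
Posterior ∝ prior × likelihood. Numerator for A: 0.9·0.0862069 = 0.0775862.
Normalizing constant: 0.9·0.0862069 + 0.1·0.111866 = 0.0887728.
P(A | observation) = 0.0775862 / 0.0887728 = 0.873986.

0.8740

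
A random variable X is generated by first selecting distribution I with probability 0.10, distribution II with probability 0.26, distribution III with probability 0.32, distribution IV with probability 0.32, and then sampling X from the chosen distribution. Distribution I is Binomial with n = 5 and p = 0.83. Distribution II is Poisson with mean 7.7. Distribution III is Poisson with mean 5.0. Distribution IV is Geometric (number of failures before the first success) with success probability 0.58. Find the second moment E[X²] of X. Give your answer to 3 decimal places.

29.378

For each component E[X²] = Var + (mean)², giving I: 17.928; II: 66.99; III: 30; IV: 1.77289.
Overall E[X²] = 0.1·17.928 + 0.26·66.99 + 0.32·30 + 0.32·1.77289 = 29.3775.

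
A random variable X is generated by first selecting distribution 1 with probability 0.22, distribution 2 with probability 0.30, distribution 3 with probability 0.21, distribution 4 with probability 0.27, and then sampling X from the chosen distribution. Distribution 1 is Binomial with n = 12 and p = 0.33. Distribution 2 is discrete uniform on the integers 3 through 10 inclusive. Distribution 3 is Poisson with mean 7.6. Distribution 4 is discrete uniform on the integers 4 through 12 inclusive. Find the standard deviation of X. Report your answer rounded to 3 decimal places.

Per component, 1: μ=3.96, E[X²]=18.3348; 2: μ=6.5, E[X²]=47.5; 3: μ=7.6, E[X²]=65.36; 4: μ=8, E[X²]=70.6667.
E[X] = 0.22·3.96 + 0.3·6.5 + 0.21·7.6 + 0.27·8 = 6.5772.
E[X²] = 0.22·18.3348 + 0.3·47.5 + 0.21·65.36 + 0.27·70.6667 = 51.0893.
Var(X) = E[X²] − (E[X])² = 51.0893 − 43.2596 = 7.8297.
SD(X) = √7.8297 = 2.79816.

2.798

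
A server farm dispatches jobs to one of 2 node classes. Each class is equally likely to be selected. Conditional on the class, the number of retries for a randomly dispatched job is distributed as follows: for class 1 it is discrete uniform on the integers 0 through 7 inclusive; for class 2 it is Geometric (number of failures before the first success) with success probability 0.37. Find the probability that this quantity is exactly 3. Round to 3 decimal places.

Conditional on each class, P(X = 3): 1: 0.125; 2: 0.0925174.
By total probability, P(X = 3) = 0.5·0.125 + 0.5·0.0925174 = 0.108759.

0.109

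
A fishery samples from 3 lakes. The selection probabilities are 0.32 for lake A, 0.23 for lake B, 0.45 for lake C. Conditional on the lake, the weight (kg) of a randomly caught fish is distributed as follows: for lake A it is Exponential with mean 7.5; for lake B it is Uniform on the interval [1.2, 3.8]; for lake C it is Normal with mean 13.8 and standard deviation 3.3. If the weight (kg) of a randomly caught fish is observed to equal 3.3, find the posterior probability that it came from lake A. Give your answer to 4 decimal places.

Likelihoods f(3.3 | ·): A: 0.0858715; B: 0.384615; C: 0.000765605.
Posterior ∝ prior × likelihood. Numerator for A: 0.32·0.0858715 = 0.0274789.
Normalizing constant: 0.32·0.0858715 + 0.23·0.384615 + 0.45·0.000765605 = 0.116285.
P(A | observation) = 0.0274789 / 0.116285 = 0.236306.

0.2363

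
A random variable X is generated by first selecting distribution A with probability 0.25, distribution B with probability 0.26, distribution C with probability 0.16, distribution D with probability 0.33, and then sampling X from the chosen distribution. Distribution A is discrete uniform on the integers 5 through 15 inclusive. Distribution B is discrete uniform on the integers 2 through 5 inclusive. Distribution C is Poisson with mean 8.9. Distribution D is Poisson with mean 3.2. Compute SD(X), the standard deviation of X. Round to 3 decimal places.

Per component, A: μ=10, E[X²]=110; B: μ=3.5, E[X²]=13.5; C: μ=8.9, E[X²]=88.11; D: μ=3.2, E[X²]=13.44.
E[X] = 0.25·10 + 0.26·3.5 + 0.16·8.9 + 0.33·3.2 = 5.89.
E[X²] = 0.25·110 + 0.26·13.5 + 0.16·88.11 + 0.33·13.44 = 49.5428.
Var(X) = E[X²] − (E[X])² = 49.5428 − 34.6921 = 14.8507.
SD(X) = √14.8507 = 3.85366.

3.854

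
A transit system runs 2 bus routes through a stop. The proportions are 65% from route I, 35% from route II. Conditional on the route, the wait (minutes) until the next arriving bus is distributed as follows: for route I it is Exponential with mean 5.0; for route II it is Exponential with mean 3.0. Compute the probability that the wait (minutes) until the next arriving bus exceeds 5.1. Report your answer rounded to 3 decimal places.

Conditional on each route, P(X > 5.1): I: 0.360595; II: 0.182684.
By total probability, P(X > 5.1) = 0.65·0.360595 + 0.35·0.182684 = 0.298326.

0.298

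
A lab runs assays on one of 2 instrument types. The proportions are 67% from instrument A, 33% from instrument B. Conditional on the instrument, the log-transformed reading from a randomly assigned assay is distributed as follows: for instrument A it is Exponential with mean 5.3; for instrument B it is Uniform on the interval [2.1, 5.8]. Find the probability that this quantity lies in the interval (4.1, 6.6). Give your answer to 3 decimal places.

Conditional on each instrument, P(4.1 < X < 6.6): A: 0.173497; B: 0.459459.
By total probability, P(4.1 < X < 6.6) = 0.67·0.173497 + 0.33·0.459459 = 0.267864.

0.268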